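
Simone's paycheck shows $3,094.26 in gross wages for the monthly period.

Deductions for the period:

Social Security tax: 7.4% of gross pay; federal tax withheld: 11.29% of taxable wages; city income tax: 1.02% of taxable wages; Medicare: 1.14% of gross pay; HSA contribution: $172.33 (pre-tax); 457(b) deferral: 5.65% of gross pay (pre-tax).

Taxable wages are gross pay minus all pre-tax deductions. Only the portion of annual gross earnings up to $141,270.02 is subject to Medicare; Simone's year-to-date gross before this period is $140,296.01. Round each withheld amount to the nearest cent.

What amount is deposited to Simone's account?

457(b) deferral: $3,094.26 × 0.0565 = $174.83
HSA contribution: $172.33
Pre-tax total = $174.83 + $172.33 = $347.16
Taxable wages = $3,094.26 − $347.16 = $2,747.10
City income tax: $2,747.10 × 0.0102 = $28.02
Federal tax withheld: $2,747.10 × 0.1129 = $310.15
Medicare: only $141,270.02 − $140,296.01 = $974.01 of this check is subject → $974.01 × 0.0114 = $11.10
Social Security tax: $3,094.26 × 0.074 = $228.98
Total deductions = $174.83 + $172.33 + $28.02 + $310.15 + $11.10 + $228.98 = $925.41
Net pay = $3,094.26 − $925.41 = $2,168.85

$2,168.85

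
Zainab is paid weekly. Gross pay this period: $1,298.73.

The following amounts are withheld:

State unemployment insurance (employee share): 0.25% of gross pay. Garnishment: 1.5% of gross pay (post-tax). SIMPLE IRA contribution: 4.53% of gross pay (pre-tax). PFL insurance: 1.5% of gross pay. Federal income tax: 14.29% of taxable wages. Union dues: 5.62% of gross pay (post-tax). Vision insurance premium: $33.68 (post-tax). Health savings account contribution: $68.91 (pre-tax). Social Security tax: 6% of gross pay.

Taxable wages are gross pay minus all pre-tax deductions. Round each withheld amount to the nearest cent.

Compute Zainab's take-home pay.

SIMPLE IRA contribution: $1,298.73 × 0.0453 = $58.83
Health savings account contribution: $68.91
Pre-tax total = $58.83 + $68.91 = $127.74
Taxable wages = $1,298.73 − $127.74 = $1,170.99
Federal income tax: $1,170.99 × 0.1429 = $167.33
PFL insurance: $1,298.73 × 0.015 = $19.48
State unemployment insurance (employee share): $1,298.73 × 0.0025 = $3.25
Social Security tax: $1,298.73 × 0.06 = $77.92
Garnishment: $1,298.73 × 0.015 = $19.48
Union dues: $1,298.73 × 0.0562 = $72.99
Vision insurance premium: $33.68
Total deductions = $58.83 + $68.91 + $167.33 + $19.48 + $3.25 + $77.92 + $19.48 + $72.99 + $33.68 = $521.87
Net pay = $1,298.73 − $521.87 = $776.86

$776.86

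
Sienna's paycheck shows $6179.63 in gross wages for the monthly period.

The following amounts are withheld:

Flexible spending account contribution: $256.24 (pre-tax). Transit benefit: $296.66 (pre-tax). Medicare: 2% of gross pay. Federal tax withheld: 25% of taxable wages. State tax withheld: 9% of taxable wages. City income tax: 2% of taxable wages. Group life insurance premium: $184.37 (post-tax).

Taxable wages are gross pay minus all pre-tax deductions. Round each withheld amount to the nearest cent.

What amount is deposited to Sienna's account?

Flexible spending account contribution: $256.24
Transit benefit: $296.66
Pre-tax total = $256.24 + $296.66 = $552.90
Taxable wages = $6179.63 − $552.90 = $5626.73
State tax withheld: $5626.73 × 0.09 = $506.41
Federal tax withheld: $5626.73 × 0.25 = $1406.68
City income tax: $5626.73 × 0.02 = $112.53
Medicare: $6179.63 × 0.02 = $123.59
Group life insurance premium: $184.37
Total deductions = $256.24 + $296.66 + $506.41 + $1406.68 + $112.53 + $123.59 + $184.37 = $2886.48
Net pay = $6179.63 − $2886.48 = $3293.15

$3293.15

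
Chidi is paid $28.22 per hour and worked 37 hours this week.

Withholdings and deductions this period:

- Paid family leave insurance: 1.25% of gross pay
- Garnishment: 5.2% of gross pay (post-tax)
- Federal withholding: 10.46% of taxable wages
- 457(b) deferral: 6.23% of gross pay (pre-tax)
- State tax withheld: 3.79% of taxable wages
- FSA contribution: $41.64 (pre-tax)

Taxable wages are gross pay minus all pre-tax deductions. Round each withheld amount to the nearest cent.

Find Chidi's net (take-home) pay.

$736.51

Gross pay: 37 × $28.22 = $1044.14
457(b) deferral: $1044.14 × 0.0623 = $65.05
FSA contribution: $41.64
Pre-tax total = $65.05 + $41.64 = $106.69
Taxable wages = $1044.14 − $106.69 = $937.45
State tax withheld: $937.45 × 0.0379 = $35.53
Federal withholding: $937.45 × 0.1046 = $98.06
Paid family leave insurance: $1044.14 × 0.0125 = $13.05
Garnishment: $1044.14 × 0.052 = $54.30
Total deductions = $65.05 + $41.64 + $35.53 + $98.06 + $13.05 + $54.30 = $307.63
Net pay = $1044.14 − $307.63 = $736.51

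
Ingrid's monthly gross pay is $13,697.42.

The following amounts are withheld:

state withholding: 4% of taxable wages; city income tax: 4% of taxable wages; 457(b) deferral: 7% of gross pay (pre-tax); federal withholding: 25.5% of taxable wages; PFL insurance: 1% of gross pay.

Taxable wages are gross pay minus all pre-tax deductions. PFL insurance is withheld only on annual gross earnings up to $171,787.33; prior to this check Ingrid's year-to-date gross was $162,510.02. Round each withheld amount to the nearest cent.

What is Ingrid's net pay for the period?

$8,378.41

457(b) deferral: $13,697.42 × 0.07 = $958.82
Taxable wages = $13,697.42 − $958.82 = $12,738.60
City income tax: $12,738.60 × 0.04 = $509.54
Federal withholding: $12,738.60 × 0.255 = $3,248.34
State withholding: $12,738.60 × 0.04 = $509.54
PFL insurance: only $171,787.33 − $162,510.02 = $9,277.31 of this check is subject → $9,277.31 × 0.01 = $92.77
Total deductions = $958.82 + $509.54 + $3,248.34 + $509.54 + $92.77 = $5,319.01
Net pay = $13,697.42 − $5,319.01 = $8,378.41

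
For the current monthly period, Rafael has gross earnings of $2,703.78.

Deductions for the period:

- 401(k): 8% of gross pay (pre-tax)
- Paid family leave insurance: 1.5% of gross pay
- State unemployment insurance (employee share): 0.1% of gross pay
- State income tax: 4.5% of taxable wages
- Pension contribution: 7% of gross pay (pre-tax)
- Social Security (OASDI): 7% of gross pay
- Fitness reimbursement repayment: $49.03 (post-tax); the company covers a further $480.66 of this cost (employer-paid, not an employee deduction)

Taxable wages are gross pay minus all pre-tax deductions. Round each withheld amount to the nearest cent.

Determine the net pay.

$1,913.25

Pension contribution: $2,703.78 × 0.07 = $189.26
401(k): $2,703.78 × 0.08 = $216.30
Pre-tax total = $189.26 + $216.30 = $405.56
Taxable wages = $2,703.78 − $405.56 = $2,298.22
State income tax: $2,298.22 × 0.045 = $103.42
Paid family leave insurance: $2,703.78 × 0.015 = $40.56
Social Security (OASDI): $2,703.78 × 0.07 = $189.26
State unemployment insurance (employee share): $2,703.78 × 0.001 = $2.70
Fitness reimbursement repayment: $49.03
(Employer's $480.66 toward fitness reimbursement repayment is not withheld from the employee.)
Total deductions = $189.26 + $216.30 + $103.42 + $40.56 + $189.26 + $2.70 + $49.03 = $790.53
Net pay = $2,703.78 − $790.53 = $1,913.25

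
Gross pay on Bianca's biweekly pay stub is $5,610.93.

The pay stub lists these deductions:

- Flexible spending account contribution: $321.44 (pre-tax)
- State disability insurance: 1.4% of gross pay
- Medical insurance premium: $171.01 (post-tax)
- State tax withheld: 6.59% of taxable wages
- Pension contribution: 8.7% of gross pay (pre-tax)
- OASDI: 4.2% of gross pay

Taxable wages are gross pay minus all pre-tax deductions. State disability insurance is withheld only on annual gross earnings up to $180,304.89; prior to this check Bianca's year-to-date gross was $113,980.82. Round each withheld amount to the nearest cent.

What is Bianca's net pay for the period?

Pension contribution: $5,610.93 × 0.087 = $488.15
Flexible spending account contribution: $321.44
Pre-tax total = $488.15 + $321.44 = $809.59
Taxable wages = $5,610.93 − $809.59 = $4,801.34
State tax withheld: $4,801.34 × 0.0659 = $316.41
State disability insurance: cap not yet reached, full $5,610.93 is subject → $5,610.93 × 0.014 = $78.55
OASDI: $5,610.93 × 0.042 = $235.66
Medical insurance premium: $171.01
Total deductions = $488.15 + $321.44 + $316.41 + $78.55 + $235.66 + $171.01 = $1,611.22
Net pay = $5,610.93 − $1,611.22 = $3,999.71

$3,999.71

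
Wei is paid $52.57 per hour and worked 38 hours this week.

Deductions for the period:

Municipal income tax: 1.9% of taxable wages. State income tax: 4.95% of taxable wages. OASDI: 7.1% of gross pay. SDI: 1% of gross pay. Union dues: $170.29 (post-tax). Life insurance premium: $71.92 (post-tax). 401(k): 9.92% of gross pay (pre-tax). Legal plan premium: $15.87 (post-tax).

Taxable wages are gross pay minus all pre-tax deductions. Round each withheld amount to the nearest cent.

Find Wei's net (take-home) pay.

$1256.34

Gross pay: 38 × $52.57 = $1997.66
401(k): $1997.66 × 0.0992 = $198.17
Taxable wages = $1997.66 − $198.17 = $1799.49
State income tax: $1799.49 × 0.0495 = $89.07
Municipal income tax: $1799.49 × 0.019 = $34.19
OASDI: $1997.66 × 0.071 = $141.83
SDI: $1997.66 × 0.01 = $19.98
Union dues: $170.29
Legal plan premium: $15.87
Life insurance premium: $71.92
Total deductions = $198.17 + $89.07 + $34.19 + $141.83 + $19.98 + $170.29 + $15.87 + $71.92 = $741.32
Net pay = $1997.66 − $741.32 = $1256.34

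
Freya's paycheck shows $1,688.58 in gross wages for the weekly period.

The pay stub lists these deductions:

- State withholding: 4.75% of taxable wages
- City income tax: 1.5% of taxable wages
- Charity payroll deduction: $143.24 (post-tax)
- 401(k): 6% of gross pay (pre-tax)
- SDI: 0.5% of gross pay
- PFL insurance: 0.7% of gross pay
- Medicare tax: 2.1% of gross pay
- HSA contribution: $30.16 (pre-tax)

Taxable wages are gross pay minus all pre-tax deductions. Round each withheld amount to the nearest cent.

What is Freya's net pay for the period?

HSA contribution: $30.16
401(k): $1,688.58 × 0.06 = $101.31
Pre-tax total = $30.16 + $101.31 = $131.47
Taxable wages = $1,688.58 − $131.47 = $1,557.11
State withholding: $1,557.11 × 0.0475 = $73.96
City income tax: $1,557.11 × 0.015 = $23.36
PFL insurance: $1,688.58 × 0.007 = $11.82
SDI: $1,688.58 × 0.005 = $8.44
Medicare tax: $1,688.58 × 0.021 = $35.46
Charity payroll deduction: $143.24
Total deductions = $30.16 + $101.31 + $73.96 + $23.36 + $11.82 + $8.44 + $35.46 + $143.24 = $427.75
Net pay = $1,688.58 − $427.75 = $1,260.83

$1,260.83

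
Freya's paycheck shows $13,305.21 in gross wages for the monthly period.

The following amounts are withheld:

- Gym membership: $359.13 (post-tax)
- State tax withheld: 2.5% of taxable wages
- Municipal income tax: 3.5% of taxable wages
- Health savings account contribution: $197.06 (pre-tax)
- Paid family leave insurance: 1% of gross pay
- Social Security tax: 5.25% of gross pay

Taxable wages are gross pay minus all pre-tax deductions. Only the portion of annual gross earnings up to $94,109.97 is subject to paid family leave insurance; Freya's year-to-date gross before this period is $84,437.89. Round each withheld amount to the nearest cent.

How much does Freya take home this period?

Health savings account contribution: $197.06
Taxable wages = $13,305.21 − $197.06 = $13,108.15
State tax withheld: $13,108.15 × 0.025 = $327.70
Municipal income tax: $13,108.15 × 0.035 = $458.79
Paid family leave insurance: only $94,109.97 − $84,437.89 = $9,672.08 of this check is subject → $9,672.08 × 0.01 = $96.72
Social Security tax: $13,305.21 × 0.0525 = $698.52
Gym membership: $359.13
Total deductions = $197.06 + $327.70 + $458.79 + $96.72 + $698.52 + $359.13 = $2,137.92
Net pay = $13,305.21 − $2,137.92 = $11,167.29

$11,167.29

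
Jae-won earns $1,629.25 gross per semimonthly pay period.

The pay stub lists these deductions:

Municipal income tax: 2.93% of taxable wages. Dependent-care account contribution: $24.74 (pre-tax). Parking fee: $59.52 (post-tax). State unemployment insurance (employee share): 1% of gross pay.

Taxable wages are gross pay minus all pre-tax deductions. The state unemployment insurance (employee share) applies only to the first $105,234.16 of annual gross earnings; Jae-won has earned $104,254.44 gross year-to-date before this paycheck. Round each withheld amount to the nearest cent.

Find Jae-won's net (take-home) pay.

$1,488.18

Dependent-care account contribution: $24.74
Taxable wages = $1,629.25 − $24.74 = $1,604.51
Municipal income tax: $1,604.51 × 0.0293 = $47.01
State unemployment insurance (employee share): only $105,234.16 − $104,254.44 = $979.72 of this check is subject → $979.72 × 0.01 = $9.80
Parking fee: $59.52
Total deductions = $24.74 + $47.01 + $9.80 + $59.52 = $141.07
Net pay = $1,629.25 − $141.07 = $1,488.18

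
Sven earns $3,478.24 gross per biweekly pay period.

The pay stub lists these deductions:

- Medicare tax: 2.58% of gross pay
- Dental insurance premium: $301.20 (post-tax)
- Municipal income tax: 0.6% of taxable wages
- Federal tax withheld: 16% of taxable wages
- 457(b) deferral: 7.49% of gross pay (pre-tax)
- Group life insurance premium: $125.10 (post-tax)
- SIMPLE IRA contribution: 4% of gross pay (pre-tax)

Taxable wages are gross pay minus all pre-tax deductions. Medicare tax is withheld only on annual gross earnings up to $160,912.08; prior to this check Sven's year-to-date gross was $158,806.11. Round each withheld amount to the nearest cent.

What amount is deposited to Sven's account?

SIMPLE IRA contribution: $3,478.24 × 0.04 = $139.13
457(b) deferral: $3,478.24 × 0.0749 = $260.52
Pre-tax total = $139.13 + $260.52 = $399.65
Taxable wages = $3,478.24 − $399.65 = $3,078.59
Municipal income tax: $3,078.59 × 0.006 = $18.47
Federal tax withheld: $3,078.59 × 0.16 = $492.57
Medicare tax: only $160,912.08 − $158,806.11 = $2,105.97 of this check is subject → $2,105.97 × 0.0258 = $54.33
Group life insurance premium: $125.10
Dental insurance premium: $301.20
Total deductions = $139.13 + $260.52 + $18.47 + $492.57 + $54.33 + $125.10 + $301.20 = $1,391.32
Net pay = $3,478.24 − $1,391.32 = $2,086.92

$2,086.92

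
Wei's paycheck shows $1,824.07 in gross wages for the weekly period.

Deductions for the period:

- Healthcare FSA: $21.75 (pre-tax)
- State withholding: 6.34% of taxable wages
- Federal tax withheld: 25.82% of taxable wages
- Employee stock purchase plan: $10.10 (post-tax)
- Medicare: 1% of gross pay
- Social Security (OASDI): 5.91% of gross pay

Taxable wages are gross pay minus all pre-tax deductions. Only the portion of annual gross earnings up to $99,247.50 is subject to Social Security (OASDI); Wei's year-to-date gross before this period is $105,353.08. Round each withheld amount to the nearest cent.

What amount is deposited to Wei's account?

Healthcare FSA: $21.75
Taxable wages = $1,824.07 − $21.75 = $1,802.32
Federal tax withheld: $1,802.32 × 0.2582 = $465.36
State withholding: $1,802.32 × 0.0634 = $114.27
Social Security (OASDI): annual cap $99,247.50 already reached (YTD $105,353.08), so $0.00
Medicare: $1,824.07 × 0.01 = $18.24
Employee stock purchase plan: $10.10
Total deductions = $21.75 + $465.36 + $114.27 + $0.00 + $18.24 + $10.10 = $629.72
Net pay = $1,824.07 − $629.72 = $1,194.35

$1,194.35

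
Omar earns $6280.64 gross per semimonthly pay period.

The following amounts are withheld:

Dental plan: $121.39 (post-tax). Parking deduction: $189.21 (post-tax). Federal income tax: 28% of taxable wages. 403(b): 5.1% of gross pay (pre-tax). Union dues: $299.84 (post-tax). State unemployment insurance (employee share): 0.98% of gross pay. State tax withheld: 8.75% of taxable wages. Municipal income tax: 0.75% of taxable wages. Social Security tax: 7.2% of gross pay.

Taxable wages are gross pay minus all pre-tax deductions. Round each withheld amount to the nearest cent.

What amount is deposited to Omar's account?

$2601.01

403(b): $6280.64 × 0.051 = $320.31
Taxable wages = $6280.64 − $320.31 = $5960.33
State tax withheld: $5960.33 × 0.0875 = $521.53
Federal income tax: $5960.33 × 0.28 = $1668.89
Municipal income tax: $5960.33 × 0.0075 = $44.70
State unemployment insurance (employee share): $6280.64 × 0.0098 = $61.55
Social Security tax: $6280.64 × 0.072 = $452.21
Union dues: $299.84
Parking deduction: $189.21
Dental plan: $121.39
Total deductions = $320.31 + $521.53 + $1668.89 + $44.70 + $61.55 + $452.21 + $299.84 + $189.21 + $121.39 = $3679.63
Net pay = $6280.64 − $3679.63 = $2601.01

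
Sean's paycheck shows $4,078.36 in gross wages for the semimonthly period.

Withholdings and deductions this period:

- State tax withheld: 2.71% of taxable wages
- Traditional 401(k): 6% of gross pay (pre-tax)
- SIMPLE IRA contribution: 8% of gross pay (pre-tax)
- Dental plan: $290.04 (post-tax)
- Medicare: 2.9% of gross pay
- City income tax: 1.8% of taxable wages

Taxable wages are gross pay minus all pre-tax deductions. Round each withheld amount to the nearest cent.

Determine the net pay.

Traditional 401(k): $4,078.36 × 0.06 = $244.70
SIMPLE IRA contribution: $4,078.36 × 0.08 = $326.27
Pre-tax total = $244.70 + $326.27 = $570.97
Taxable wages = $4,078.36 − $570.97 = $3,507.39
City income tax: $3,507.39 × 0.018 = $63.13
State tax withheld: $3,507.39 × 0.0271 = $95.05
Medicare: $4,078.36 × 0.029 = $118.27
Dental plan: $290.04
Total deductions = $244.70 + $326.27 + $63.13 + $95.05 + $118.27 + $290.04 = $1,137.46
Net pay = $4,078.36 − $1,137.46 = $2,940.90

$2,940.90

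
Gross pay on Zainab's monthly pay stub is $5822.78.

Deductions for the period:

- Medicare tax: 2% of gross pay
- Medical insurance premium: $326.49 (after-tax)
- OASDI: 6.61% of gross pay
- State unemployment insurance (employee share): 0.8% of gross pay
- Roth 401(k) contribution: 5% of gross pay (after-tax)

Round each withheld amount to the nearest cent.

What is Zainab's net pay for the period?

State unemployment insurance (employee share): $5822.78 × 0.008 = $46.58
Medicare tax: $5822.78 × 0.02 = $116.46
OASDI: $5822.78 × 0.0661 = $384.89
Roth 401(k) contribution: $5822.78 × 0.05 = $291.14
Medical insurance premium: $326.49
Total deductions = $46.58 + $116.46 + $384.89 + $291.14 + $326.49 = $1165.56
Net pay = $5822.78 − $1165.56 = $4657.22

$4657.22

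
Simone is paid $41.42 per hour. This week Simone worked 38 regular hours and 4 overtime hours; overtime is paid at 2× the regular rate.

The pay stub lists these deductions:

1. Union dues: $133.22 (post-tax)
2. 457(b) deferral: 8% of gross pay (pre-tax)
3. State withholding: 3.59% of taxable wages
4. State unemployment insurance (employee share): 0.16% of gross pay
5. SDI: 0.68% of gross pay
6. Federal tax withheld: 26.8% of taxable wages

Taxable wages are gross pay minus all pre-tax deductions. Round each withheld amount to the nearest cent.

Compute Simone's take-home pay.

Regular pay: 38 × $41.42 = $1,573.96
Overtime pay: 4 × $41.42 × 2 = $331.36
Gross pay = $1,573.96 + $331.36 = $1,905.32
457(b) deferral: $1,905.32 × 0.08 = $152.43
Taxable wages = $1,905.32 − $152.43 = $1,752.89
State withholding: $1,752.89 × 0.0359 = $62.93
Federal tax withheld: $1,752.89 × 0.268 = $469.77
SDI: $1,905.32 × 0.0068 = $12.96
State unemployment insurance (employee share): $1,905.32 × 0.0016 = $3.05
Union dues: $133.22
Total deductions = $152.43 + $62.93 + $469.77 + $12.96 + $3.05 + $133.22 = $834.36
Net pay = $1,905.32 − $834.36 = $1,070.96

$1,070.96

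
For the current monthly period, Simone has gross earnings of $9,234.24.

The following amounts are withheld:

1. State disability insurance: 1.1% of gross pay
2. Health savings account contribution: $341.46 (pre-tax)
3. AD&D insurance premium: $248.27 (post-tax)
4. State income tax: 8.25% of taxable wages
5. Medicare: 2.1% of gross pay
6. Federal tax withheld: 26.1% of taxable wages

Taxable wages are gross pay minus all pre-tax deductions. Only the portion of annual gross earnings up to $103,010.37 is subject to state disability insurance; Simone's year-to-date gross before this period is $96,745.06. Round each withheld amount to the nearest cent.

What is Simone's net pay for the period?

Health savings account contribution: $341.46
Taxable wages = $9,234.24 − $341.46 = $8,892.78
Federal tax withheld: $8,892.78 × 0.261 = $2,321.02
State income tax: $8,892.78 × 0.0825 = $733.65
Medicare: $9,234.24 × 0.021 = $193.92
State disability insurance: only $103,010.37 − $96,745.06 = $6,265.31 of this check is subject → $6,265.31 × 0.011 = $68.92
AD&D insurance premium: $248.27
Total deductions = $341.46 + $2,321.02 + $733.65 + $193.92 + $68.92 + $248.27 = $3,907.24
Net pay = $9,234.24 − $3,907.24 = $5,327.00

$5,327.00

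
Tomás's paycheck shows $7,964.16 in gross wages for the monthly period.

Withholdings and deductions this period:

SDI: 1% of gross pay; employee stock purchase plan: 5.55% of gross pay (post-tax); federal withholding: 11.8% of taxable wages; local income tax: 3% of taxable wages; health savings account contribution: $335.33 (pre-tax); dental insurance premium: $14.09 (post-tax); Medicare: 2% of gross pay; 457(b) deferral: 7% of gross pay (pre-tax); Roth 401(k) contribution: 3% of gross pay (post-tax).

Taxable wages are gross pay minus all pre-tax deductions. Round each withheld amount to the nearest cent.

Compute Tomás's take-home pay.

457(b) deferral: $7,964.16 × 0.07 = $557.49
Health savings account contribution: $335.33
Pre-tax total = $557.49 + $335.33 = $892.82
Taxable wages = $7,964.16 − $892.82 = $7,071.34
Local income tax: $7,071.34 × 0.03 = $212.14
Federal withholding: $7,071.34 × 0.118 = $834.42
Medicare: $7,964.16 × 0.02 = $159.28
SDI: $7,964.16 × 0.01 = $79.64
Roth 401(k) contribution: $7,964.16 × 0.03 = $238.92
Dental insurance premium: $14.09
Employee stock purchase plan: $7,964.16 × 0.0555 = $442.01
Total deductions = $557.49 + $335.33 + $212.14 + $834.42 + $159.28 + $79.64 + $238.92 + $14.09 + $442.01 = $2,873.32
Net pay = $7,964.16 − $2,873.32 = $5,090.84

$5,090.84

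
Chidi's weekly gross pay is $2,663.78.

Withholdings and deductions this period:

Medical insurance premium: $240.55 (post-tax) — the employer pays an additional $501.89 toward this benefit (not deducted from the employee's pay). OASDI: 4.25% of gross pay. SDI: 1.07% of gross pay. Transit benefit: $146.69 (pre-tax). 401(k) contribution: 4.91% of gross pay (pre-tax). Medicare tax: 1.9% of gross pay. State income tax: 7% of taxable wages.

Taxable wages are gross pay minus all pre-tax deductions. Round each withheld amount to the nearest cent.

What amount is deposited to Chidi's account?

$1,786.39

Transit benefit: $146.69
401(k) contribution: $2,663.78 × 0.0491 = $130.79
Pre-tax total = $146.69 + $130.79 = $277.48
Taxable wages = $2,663.78 − $277.48 = $2,386.30
State income tax: $2,386.30 × 0.07 = $167.04
SDI: $2,663.78 × 0.0107 = $28.50
Medicare tax: $2,663.78 × 0.019 = $50.61
OASDI: $2,663.78 × 0.0425 = $113.21
Medical insurance premium: $240.55
(Employer's $501.89 toward medical insurance premium is not withheld from the employee.)
Total deductions = $146.69 + $130.79 + $167.04 + $28.50 + $50.61 + $113.21 + $240.55 = $877.39
Net pay = $2,663.78 − $877.39 = $1,786.39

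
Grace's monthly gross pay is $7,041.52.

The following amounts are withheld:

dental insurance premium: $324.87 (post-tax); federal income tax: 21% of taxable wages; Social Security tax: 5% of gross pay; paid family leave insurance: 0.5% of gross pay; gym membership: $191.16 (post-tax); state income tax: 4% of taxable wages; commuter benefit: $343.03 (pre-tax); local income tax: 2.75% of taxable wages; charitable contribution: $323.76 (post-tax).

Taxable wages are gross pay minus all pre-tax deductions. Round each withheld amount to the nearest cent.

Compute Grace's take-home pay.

$3,612.58

Commuter benefit: $343.03
Taxable wages = $7,041.52 − $343.03 = $6,698.49
Local income tax: $6,698.49 × 0.0275 = $184.21
Federal income tax: $6,698.49 × 0.21 = $1,406.68
State income tax: $6,698.49 × 0.04 = $267.94
Paid family leave insurance: $7,041.52 × 0.005 = $35.21
Social Security tax: $7,041.52 × 0.05 = $352.08
Dental insurance premium: $324.87
Charitable contribution: $323.76
Gym membership: $191.16
Total deductions = $343.03 + $184.21 + $1,406.68 + $267.94 + $35.21 + $352.08 + $324.87 + $323.76 + $191.16 = $3,428.94
Net pay = $7,041.52 − $3,428.94 = $3,612.58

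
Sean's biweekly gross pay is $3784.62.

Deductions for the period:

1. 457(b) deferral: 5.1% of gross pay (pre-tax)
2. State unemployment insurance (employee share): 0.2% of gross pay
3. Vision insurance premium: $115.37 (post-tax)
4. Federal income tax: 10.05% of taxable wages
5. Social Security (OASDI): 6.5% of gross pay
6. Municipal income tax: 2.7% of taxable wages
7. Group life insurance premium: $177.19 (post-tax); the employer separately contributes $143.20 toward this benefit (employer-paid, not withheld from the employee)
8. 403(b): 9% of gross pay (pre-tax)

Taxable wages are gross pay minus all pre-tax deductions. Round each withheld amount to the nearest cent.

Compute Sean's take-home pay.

457(b) deferral: $3784.62 × 0.051 = $193.02
403(b): $3784.62 × 0.09 = $340.62
Pre-tax total = $193.02 + $340.62 = $533.64
Taxable wages = $3784.62 − $533.64 = $3250.98
Federal income tax: $3250.98 × 0.1005 = $326.72
Municipal income tax: $3250.98 × 0.027 = $87.78
Social Security (OASDI): $3784.62 × 0.065 = $246.00
State unemployment insurance (employee share): $3784.62 × 0.002 = $7.57
Vision insurance premium: $115.37
Group life insurance premium: $177.19
(Employer's $143.20 toward group life insurance premium is not withheld from the employee.)
Total deductions = $193.02 + $340.62 + $326.72 + $87.78 + $246.00 + $7.57 + $115.37 + $177.19 = $1494.27
Net pay = $3784.62 − $1494.27 = $2290.35

$2290.35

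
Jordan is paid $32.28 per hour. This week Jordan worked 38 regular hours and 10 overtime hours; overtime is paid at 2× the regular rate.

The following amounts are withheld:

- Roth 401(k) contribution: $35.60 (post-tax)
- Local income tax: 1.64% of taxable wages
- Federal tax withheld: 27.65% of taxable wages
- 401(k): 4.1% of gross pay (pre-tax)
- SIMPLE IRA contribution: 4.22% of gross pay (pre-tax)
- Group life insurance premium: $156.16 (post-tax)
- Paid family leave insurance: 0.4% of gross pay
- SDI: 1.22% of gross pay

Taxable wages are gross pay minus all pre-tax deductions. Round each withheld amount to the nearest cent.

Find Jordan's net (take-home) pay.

Regular pay: 38 × $32.28 = $1226.64
Overtime pay: 10 × $32.28 × 2 = $645.60
Gross pay = $1226.64 + $645.60 = $1872.24
SIMPLE IRA contribution: $1872.24 × 0.0422 = $79.01
401(k): $1872.24 × 0.041 = $76.76
Pre-tax total = $79.01 + $76.76 = $155.77
Taxable wages = $1872.24 − $155.77 = $1716.47
Local income tax: $1716.47 × 0.0164 = $28.15
Federal tax withheld: $1716.47 × 0.2765 = $474.60
Paid family leave insurance: $1872.24 × 0.004 = $7.49
SDI: $1872.24 × 0.0122 = $22.84
Roth 401(k) contribution: $35.60
Group life insurance premium: $156.16
Total deductions = $79.01 + $76.76 + $28.15 + $474.60 + $7.49 + $22.84 + $35.60 + $156.16 = $880.61
Net pay = $1872.24 − $880.61 = $991.63

$991.63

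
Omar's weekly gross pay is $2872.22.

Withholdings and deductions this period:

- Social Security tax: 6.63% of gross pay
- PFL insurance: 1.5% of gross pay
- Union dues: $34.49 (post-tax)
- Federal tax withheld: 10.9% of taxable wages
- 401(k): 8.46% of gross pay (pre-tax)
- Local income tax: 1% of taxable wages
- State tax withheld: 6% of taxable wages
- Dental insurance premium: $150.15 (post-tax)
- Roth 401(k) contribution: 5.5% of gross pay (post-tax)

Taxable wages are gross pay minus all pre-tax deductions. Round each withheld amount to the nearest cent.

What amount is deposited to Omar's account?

$1582.48

401(k): $2872.22 × 0.0846 = $242.99
Taxable wages = $2872.22 − $242.99 = $2629.23
State tax withheld: $2629.23 × 0.06 = $157.75
Local income tax: $2629.23 × 0.01 = $26.29
Federal tax withheld: $2629.23 × 0.109 = $286.59
PFL insurance: $2872.22 × 0.015 = $43.08
Social Security tax: $2872.22 × 0.0663 = $190.43
Union dues: $34.49
Dental insurance premium: $150.15
Roth 401(k) contribution: $2872.22 × 0.055 = $157.97
Total deductions = $242.99 + $157.75 + $26.29 + $286.59 + $43.08 + $190.43 + $34.49 + $150.15 + $157.97 = $1289.74
Net pay = $2872.22 − $1289.74 = $1582.48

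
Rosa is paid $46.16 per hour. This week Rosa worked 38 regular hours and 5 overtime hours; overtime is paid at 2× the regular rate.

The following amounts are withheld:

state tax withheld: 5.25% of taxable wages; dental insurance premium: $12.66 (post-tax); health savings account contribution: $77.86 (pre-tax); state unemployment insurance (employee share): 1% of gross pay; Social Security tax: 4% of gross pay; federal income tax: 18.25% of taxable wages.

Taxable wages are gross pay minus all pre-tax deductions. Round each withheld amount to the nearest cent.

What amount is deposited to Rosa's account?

$1511.98

Regular pay: 38 × $46.16 = $1754.08
Overtime pay: 5 × $46.16 × 2 = $461.60
Gross pay = $1754.08 + $461.60 = $2215.68
Health savings account contribution: $77.86
Taxable wages = $2215.68 − $77.86 = $2137.82
State tax withheld: $2137.82 × 0.0525 = $112.24
Federal income tax: $2137.82 × 0.1825 = $390.15
State unemployment insurance (employee share): $2215.68 × 0.01 = $22.16
Social Security tax: $2215.68 × 0.04 = $88.63
Dental insurance premium: $12.66
Total deductions = $77.86 + $112.24 + $390.15 + $22.16 + $88.63 + $12.66 = $703.70
Net pay = $2215.68 − $703.70 = $1511.98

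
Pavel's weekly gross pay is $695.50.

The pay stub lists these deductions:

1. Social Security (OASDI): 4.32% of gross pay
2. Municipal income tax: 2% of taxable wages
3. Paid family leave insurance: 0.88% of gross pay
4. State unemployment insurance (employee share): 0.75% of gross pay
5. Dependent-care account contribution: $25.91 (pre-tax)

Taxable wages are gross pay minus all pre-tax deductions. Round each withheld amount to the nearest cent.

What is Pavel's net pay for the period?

Dependent-care account contribution: $25.91
Taxable wages = $695.50 − $25.91 = $669.59
Municipal income tax: $669.59 × 0.02 = $13.39
Social Security (OASDI): $695.50 × 0.0432 = $30.05
Paid family leave insurance: $695.50 × 0.0088 = $6.12
State unemployment insurance (employee share): $695.50 × 0.0075 = $5.22
Total deductions = $25.91 + $13.39 + $30.05 + $6.12 + $5.22 = $80.69
Net pay = $695.50 − $80.69 = $614.81

$614.81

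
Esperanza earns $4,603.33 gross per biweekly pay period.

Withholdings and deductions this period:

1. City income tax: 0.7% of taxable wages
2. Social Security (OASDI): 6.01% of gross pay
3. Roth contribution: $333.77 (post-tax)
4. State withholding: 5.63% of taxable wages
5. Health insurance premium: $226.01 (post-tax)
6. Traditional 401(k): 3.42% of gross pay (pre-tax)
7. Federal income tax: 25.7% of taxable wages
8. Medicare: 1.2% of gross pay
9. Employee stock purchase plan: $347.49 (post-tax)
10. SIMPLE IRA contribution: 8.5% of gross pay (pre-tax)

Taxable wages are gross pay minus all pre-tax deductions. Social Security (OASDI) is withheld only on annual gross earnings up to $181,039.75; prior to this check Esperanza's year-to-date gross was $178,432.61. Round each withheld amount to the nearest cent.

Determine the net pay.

$1,636.72

SIMPLE IRA contribution: $4,603.33 × 0.085 = $391.28
Traditional 401(k): $4,603.33 × 0.0342 = $157.43
Pre-tax total = $391.28 + $157.43 = $548.71
Taxable wages = $4,603.33 − $548.71 = $4,054.62
Federal income tax: $4,054.62 × 0.257 = $1,042.04
State withholding: $4,054.62 × 0.0563 = $228.28
City income tax: $4,054.62 × 0.007 = $28.38
Medicare: $4,603.33 × 0.012 = $55.24
Social Security (OASDI): only $181,039.75 − $178,432.61 = $2,607.14 of this check is subject → $2,607.14 × 0.0601 = $156.69
Health insurance premium: $226.01
Employee stock purchase plan: $347.49
Roth contribution: $333.77
Total deductions = $391.28 + $157.43 + $1,042.04 + $228.28 + $28.38 + $55.24 + $156.69 + $226.01 + $347.49 + $333.77 = $2,966.61
Net pay = $4,603.33 − $2,966.61 = $1,636.72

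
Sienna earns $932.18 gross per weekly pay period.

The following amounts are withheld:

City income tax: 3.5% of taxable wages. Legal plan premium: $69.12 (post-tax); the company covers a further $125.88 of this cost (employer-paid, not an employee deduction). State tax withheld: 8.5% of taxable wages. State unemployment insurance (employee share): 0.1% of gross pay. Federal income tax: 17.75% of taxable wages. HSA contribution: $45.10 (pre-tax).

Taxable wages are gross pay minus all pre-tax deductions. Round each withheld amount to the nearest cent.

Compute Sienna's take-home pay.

$553.12

HSA contribution: $45.10
Taxable wages = $932.18 − $45.10 = $887.08
Federal income tax: $887.08 × 0.1775 = $157.46
City income tax: $887.08 × 0.035 = $31.05
State tax withheld: $887.08 × 0.085 = $75.40
State unemployment insurance (employee share): $932.18 × 0.001 = $0.93
Legal plan premium: $69.12
(Employer's $125.88 toward legal plan premium is not withheld from the employee.)
Total deductions = $45.10 + $157.46 + $31.05 + $75.40 + $0.93 + $69.12 = $379.06
Net pay = $932.18 − $379.06 = $553.12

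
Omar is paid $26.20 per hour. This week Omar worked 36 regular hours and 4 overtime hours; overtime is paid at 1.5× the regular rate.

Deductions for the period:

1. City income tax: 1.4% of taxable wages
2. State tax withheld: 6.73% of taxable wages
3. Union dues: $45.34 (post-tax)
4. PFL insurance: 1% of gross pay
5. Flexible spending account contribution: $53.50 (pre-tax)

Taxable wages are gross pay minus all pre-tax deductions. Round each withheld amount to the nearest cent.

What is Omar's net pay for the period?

Regular pay: 36 × $26.20 = $943.20
Overtime pay: 4 × $26.20 × 1.5 = $157.20
Gross pay = $943.20 + $157.20 = $1,100.40
Flexible spending account contribution: $53.50
Taxable wages = $1,100.40 − $53.50 = $1,046.90
City income tax: $1,046.90 × 0.014 = $14.66
State tax withheld: $1,046.90 × 0.0673 = $70.46
PFL insurance: $1,100.40 × 0.01 = $11.00
Union dues: $45.34
Total deductions = $53.50 + $14.66 + $70.46 + $11.00 + $45.34 = $194.96
Net pay = $1,100.40 − $194.96 = $905.44

$905.44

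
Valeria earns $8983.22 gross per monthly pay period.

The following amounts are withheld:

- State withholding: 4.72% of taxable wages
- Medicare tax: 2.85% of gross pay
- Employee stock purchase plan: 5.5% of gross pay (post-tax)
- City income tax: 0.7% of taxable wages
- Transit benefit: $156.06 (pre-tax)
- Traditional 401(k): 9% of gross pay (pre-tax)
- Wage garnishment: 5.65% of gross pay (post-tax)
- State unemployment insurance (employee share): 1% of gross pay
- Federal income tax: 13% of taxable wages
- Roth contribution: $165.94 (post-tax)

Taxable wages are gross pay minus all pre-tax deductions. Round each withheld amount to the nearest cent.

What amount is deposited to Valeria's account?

Traditional 401(k): $8983.22 × 0.09 = $808.49
Transit benefit: $156.06
Pre-tax total = $808.49 + $156.06 = $964.55
Taxable wages = $8983.22 − $964.55 = $8018.67
Federal income tax: $8018.67 × 0.13 = $1042.43
City income tax: $8018.67 × 0.007 = $56.13
State withholding: $8018.67 × 0.0472 = $378.48
Medicare tax: $8983.22 × 0.0285 = $256.02
State unemployment insurance (employee share): $8983.22 × 0.01 = $89.83
Roth contribution: $165.94
Wage garnishment: $8983.22 × 0.0565 = $507.55
Employee stock purchase plan: $8983.22 × 0.055 = $494.08
Total deductions = $808.49 + $156.06 + $1042.43 + $56.13 + $378.48 + $256.02 + $89.83 + $165.94 + $507.55 + $494.08 = $3955.01
Net pay = $8983.22 − $3955.01 = $5028.21

$5028.21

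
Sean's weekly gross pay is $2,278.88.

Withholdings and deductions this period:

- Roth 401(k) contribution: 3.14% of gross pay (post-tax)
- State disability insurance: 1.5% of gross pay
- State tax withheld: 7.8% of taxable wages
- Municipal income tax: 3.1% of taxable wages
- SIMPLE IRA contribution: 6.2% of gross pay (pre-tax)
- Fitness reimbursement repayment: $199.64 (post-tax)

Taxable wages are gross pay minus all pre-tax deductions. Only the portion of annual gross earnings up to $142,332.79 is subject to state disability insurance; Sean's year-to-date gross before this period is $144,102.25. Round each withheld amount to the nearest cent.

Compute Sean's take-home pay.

SIMPLE IRA contribution: $2,278.88 × 0.062 = $141.29
Taxable wages = $2,278.88 − $141.29 = $2,137.59
Municipal income tax: $2,137.59 × 0.031 = $66.27
State tax withheld: $2,137.59 × 0.078 = $166.73
State disability insurance: annual cap $142,332.79 already reached (YTD $144,102.25), so $0.00
Roth 401(k) contribution: $2,278.88 × 0.0314 = $71.56
Fitness reimbursement repayment: $199.64
Total deductions = $141.29 + $66.27 + $166.73 + $0.00 + $71.56 + $199.64 = $645.49
Net pay = $2,278.88 − $645.49 = $1,633.39

$1,633.39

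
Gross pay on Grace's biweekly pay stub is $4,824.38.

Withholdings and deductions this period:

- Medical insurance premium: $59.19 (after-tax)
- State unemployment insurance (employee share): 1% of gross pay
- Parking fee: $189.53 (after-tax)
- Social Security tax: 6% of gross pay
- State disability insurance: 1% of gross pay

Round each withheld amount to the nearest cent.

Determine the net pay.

$4,189.72

State disability insurance: $4,824.38 × 0.01 = $48.24
State unemployment insurance (employee share): $4,824.38 × 0.01 = $48.24
Social Security tax: $4,824.38 × 0.06 = $289.46
Medical insurance premium: $59.19
Parking fee: $189.53
Total deductions = $48.24 + $48.24 + $289.46 + $59.19 + $189.53 = $634.66
Net pay = $4,824.38 − $634.66 = $4,189.72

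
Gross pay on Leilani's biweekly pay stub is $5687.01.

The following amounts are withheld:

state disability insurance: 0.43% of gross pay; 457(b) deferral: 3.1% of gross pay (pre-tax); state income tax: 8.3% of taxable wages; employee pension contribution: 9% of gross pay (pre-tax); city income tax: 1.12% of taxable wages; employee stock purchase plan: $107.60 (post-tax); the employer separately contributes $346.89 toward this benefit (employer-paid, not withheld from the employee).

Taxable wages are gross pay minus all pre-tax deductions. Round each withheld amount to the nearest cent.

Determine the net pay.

$4395.93

457(b) deferral: $5687.01 × 0.031 = $176.30
Employee pension contribution: $5687.01 × 0.09 = $511.83
Pre-tax total = $176.30 + $511.83 = $688.13
Taxable wages = $5687.01 − $688.13 = $4998.88
State income tax: $4998.88 × 0.083 = $414.91
City income tax: $4998.88 × 0.0112 = $55.99
State disability insurance: $5687.01 × 0.0043 = $24.45
Employee stock purchase plan: $107.60
(Employer's $346.89 toward employee stock purchase plan is not withheld from the employee.)
Total deductions = $176.30 + $511.83 + $414.91 + $55.99 + $24.45 + $107.60 = $1291.08
Net pay = $5687.01 − $1291.08 = $4395.93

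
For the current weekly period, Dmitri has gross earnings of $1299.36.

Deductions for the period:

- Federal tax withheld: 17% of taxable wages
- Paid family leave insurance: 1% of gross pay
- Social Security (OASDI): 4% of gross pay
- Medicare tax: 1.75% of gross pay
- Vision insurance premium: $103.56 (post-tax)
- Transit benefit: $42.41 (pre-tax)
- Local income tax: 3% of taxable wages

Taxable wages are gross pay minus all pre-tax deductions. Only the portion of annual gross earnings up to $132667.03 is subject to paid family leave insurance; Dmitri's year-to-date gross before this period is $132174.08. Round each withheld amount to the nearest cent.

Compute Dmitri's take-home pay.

$822.36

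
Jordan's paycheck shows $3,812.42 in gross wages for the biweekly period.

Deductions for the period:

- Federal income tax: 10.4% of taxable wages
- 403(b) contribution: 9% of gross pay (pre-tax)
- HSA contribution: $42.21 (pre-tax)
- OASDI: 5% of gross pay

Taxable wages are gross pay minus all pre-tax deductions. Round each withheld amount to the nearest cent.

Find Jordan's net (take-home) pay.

$2,880.05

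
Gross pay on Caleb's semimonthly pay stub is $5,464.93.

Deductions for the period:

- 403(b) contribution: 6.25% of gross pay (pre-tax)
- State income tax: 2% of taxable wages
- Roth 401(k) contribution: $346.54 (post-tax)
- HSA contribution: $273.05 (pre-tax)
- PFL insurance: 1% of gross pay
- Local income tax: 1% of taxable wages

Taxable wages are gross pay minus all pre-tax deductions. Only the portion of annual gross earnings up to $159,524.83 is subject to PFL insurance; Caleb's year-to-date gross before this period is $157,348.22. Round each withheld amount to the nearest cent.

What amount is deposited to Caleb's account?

$4,336.50

403(b) contribution: $5,464.93 × 0.0625 = $341.56
HSA contribution: $273.05
Pre-tax total = $341.56 + $273.05 = $614.61
Taxable wages = $5,464.93 − $614.61 = $4,850.32
Local income tax: $4,850.32 × 0.01 = $48.50
State income tax: $4,850.32 × 0.02 = $97.01
PFL insurance: only $159,524.83 − $157,348.22 = $2,176.61 of this check is subject → $2,176.61 × 0.01 = $21.77
Roth 401(k) contribution: $346.54
Total deductions = $341.56 + $273.05 + $48.50 + $97.01 + $21.77 + $346.54 = $1,128.43
Net pay = $5,464.93 − $1,128.43 = $4,336.50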